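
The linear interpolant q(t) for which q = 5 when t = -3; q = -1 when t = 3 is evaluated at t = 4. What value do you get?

Evaluate each Lagrange basis at t = 4:
L_0(4) = (1)/[(-6)] = -1/6
L_1(4) = (7)/[(6)] = 7/6
Sum: 5·(-1/6) + (-1)·(7/6) = -2

-2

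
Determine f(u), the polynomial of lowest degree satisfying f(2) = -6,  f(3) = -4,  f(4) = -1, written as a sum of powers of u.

f(u) = (1/2)u^2 - (1/2)u - 7

Build the Lagrange basis polynomials:
L_0(u) = (u - 3)(u - 4) / [2] = (1/2)u^2 - (7/2)u + 6
L_1(u) = (u - 2)(u - 4) / [-1] = -u^2 + 6u - 8
L_2(u) = (u - 2)(u - 3) / [2] = (1/2)u^2 - (5/2)u + 3
f(u) = (-6)·L_0 + (-4)·L_1 + (-1)·L_2
  (-6)·L_0(u) = -3u^2 + 21u - 36
  (-4)·L_1(u) = 4u^2 - 24u + 32
  (-1)·L_2(u) = -(1/2)u^2 + (5/2)u - 3
Adding term by term: (1/2)u^2 - (1/2)u - 7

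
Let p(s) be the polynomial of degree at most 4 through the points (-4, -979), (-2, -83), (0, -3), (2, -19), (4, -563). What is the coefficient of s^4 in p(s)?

-3

The leading coefficient equals the top divided difference p[-4,-2,0,2,4].
p[-4,-2] = (-83 - (-979)) / (-2 - (-4)) = 448
p[-2,0] = (-3 - (-83)) / (0 - (-2)) = 40
p[0,2] = (-19 - (-3)) / (2 - 0) = -8
p[2,4] = (-563 - (-19)) / (4 - 2) = -272
p[-4,-2,0] = (40 - 448) / (0 - (-4)) = -102
p[-2,0,2] = (-8 - 40) / (2 - (-2)) = -12
p[0,2,4] = (-272 - (-8)) / (4 - 0) = -66
p[-4,-2,0,2] = (-12 - (-102)) / (2 - (-4)) = 15
p[-2,0,2,4] = (-66 - (-12)) / (4 - (-2)) = -9
p[-4,-2,0,2,4] = (-9 - 15) / (4 - (-4)) = -3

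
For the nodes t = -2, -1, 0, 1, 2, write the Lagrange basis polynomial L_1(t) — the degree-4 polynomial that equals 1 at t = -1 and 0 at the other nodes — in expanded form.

L_1(t) = (t + 2)t(t - 1)(t - 2) / [(1)·(-1)·(-2)·(-3)]
       = (t^4 - t^3 - 4t^2 + 4t) / (-6)

L_1(t) = -(1/6)t^4 + (1/6)t^3 + (2/3)t^2 - (2/3)t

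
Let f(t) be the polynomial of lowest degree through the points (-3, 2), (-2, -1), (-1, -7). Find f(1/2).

-173/8

Evaluate each Lagrange basis at t = 1/2:
L_0(1/2) = (5/2)·(3/2)/[(-1)·(-2)] = 15/8
L_1(1/2) = (7/2)·(3/2)/[(1)·(-1)] = -21/4
L_2(1/2) = (7/2)·(5/2)/[(2)·(1)] = 35/8
Sum: 2·(15/8) + (-1)·(-21/4) + (-7)·(35/8) = -173/8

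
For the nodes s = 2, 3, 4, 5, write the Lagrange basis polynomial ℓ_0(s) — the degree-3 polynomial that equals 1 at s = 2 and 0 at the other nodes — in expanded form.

ℓ_0(s) = (s - 3)(s - 4)(s - 5) / [(-1)·(-2)·(-3)]
       = (s^3 - 12s^2 + 47s - 60) / (-6)

ℓ_0(s) = -(1/6)s^3 + 2s^2 - (47/6)s + 10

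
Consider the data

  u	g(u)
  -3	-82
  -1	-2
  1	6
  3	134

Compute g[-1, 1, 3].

15

g[-1,1] = (6 - (-2)) / (1 - (-1)) = 4
g[1,3] = (134 - 6) / (3 - 1) = 64
g[-1,1,3] = (64 - 4) / (3 - (-1)) = 15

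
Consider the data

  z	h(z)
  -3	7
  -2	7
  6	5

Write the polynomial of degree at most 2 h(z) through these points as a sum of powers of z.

h(z) = -(1/36)z^2 - (5/36)z + 41/6

L_0(z) = (z + 2)(z - 6) / [9] = (1/9)z^2 - (4/9)z - 4/3
L_1(z) = (z + 3)(z - 6) / [-8] = -(1/8)z^2 + (3/8)z + 9/4
L_2(z) = (z + 3)(z + 2) / [72] = (1/72)z^2 + (5/72)z + 1/12
h(z) = 7·L_0 + 7·L_1 + 5·L_2
  7·L_0(z) = (7/9)z^2 - (28/9)z - 28/3
  7·L_1(z) = -(7/8)z^2 + (21/8)z + 63/4
  5·L_2(z) = (5/72)z^2 + (25/72)z + 5/12
Adding term by term: -(1/36)z^2 - (5/36)z + 41/6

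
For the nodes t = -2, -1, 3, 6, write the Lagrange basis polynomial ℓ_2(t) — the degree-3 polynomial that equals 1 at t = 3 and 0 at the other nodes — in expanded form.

ℓ_2(t) = (t + 2)(t + 1)(t - 6) / [(5)·(4)·(-3)]
       = (t^3 - 3t^2 - 16t - 12) / (-60)

ℓ_2(t) = -(1/60)t^3 + (1/20)t^2 + (4/15)t + 1/5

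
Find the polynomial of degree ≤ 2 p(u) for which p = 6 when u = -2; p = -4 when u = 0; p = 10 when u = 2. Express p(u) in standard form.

p(u) = 3u^2 + u - 4

L_0(u) = u(u - 2) / [8] = (1/8)u^2 - (1/4)u
L_1(u) = (u + 2)(u - 2) / [-4] = -(1/4)u^2 + 1
L_2(u) = (u + 2)u / [8] = (1/8)u^2 + (1/4)u
p(u) = 6·L_0 + (-4)·L_1 + 10·L_2
  6·L_0(u) = (3/4)u^2 - (3/2)u
  (-4)·L_1(u) = u^2 - 4
  10·L_2(u) = (5/4)u^2 + (5/2)u
Adding term by term: 3u^2 + u - 4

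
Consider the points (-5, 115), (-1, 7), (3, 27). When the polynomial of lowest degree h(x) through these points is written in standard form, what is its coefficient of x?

-3

L_0(x) = (x + 1)(x - 3) / [32] = (1/32)x^2 - (1/16)x - 3/32
L_1(x) = (x + 5)(x - 3) / [-16] = -(1/16)x^2 - (1/8)x + 15/16
L_2(x) = (x + 5)(x + 1) / [32] = (1/32)x^2 + (3/16)x + 5/32
h(x) = 115·L_0 + 7·L_1 + 27·L_2
Only the coefficient of x is needed; take it from each L_i and combine:
115·(-1/16) + 7·(-1/8) + 27·(3/16) = -3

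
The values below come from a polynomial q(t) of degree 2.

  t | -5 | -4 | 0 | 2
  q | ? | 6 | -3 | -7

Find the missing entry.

The 3 known values determine q uniquely (degree ≤ 2).
Evaluate each Lagrange basis at t = -5:
L_0(-5) = (-5)·(-7)/[(-4)·(-6)] = 35/24
L_1(-5) = (-1)·(-7)/[(4)·(-2)] = -7/8
L_2(-5) = (-1)·(-5)/[(6)·(2)] = 5/12
Sum: 6·(35/24) + (-3)·(-7/8) + (-7)·(5/12) = 203/24

203/24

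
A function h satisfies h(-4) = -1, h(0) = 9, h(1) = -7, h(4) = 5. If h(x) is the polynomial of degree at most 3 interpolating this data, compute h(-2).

Using Newton's divided-difference form:
h[-4,0] = (9 - (-1)) / (0 - (-4)) = 5/2
h[0,1] = (-7 - 9) / (1 - 0) = -16
h[1,4] = (5 - (-7)) / (4 - 1) = 4
h[-4,0,1] = (-16 - 5/2) / (1 - (-4)) = -37/10
h[0,1,4] = (4 - (-16)) / (4 - 0) = 5
h[-4,0,1,4] = (5 - (-37/10)) / (4 - (-4)) = 87/80
h(-2) = -1 + (5/2)·(2) + (-37/10)·(2)·(-2) + (87/80)·(2)·(-2)·(-3) = 637/20

637/20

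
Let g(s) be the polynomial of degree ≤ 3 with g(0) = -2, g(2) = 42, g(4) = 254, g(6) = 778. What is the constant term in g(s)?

L_0(s) = (s - 2)(s - 4)(s - 6) / [-48] = -(1/48)s^3 + (1/4)s^2 - (11/12)s + 1
L_1(s) = s(s - 4)(s - 6) / [16] = (1/16)s^3 - (5/8)s^2 + (3/2)s
L_2(s) = s(s - 2)(s - 6) / [-16] = -(1/16)s^3 + (1/2)s^2 - (3/4)s
L_3(s) = s(s - 2)(s - 4) / [48] = (1/48)s^3 - (1/8)s^2 + (1/6)s
g(s) = (-2)·L_0 + 42·L_1 + 254·L_2 + 778·L_3
Only the constant term is needed; take it from each L_i and combine:
(-2)·(1) + 42·(0) + 254·(0) + 778·(0) = -2

-2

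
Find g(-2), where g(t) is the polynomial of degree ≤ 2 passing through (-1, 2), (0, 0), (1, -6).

Using Newton's divided-difference form:
g[-1,0] = (0 - 2) / (0 - (-1)) = -2
g[0,1] = (-6 - 0) / (1 - 0) = -6
g[-1,0,1] = (-6 - (-2)) / (1 - (-1)) = -2
g(-2) = 2 + (-2)·(-1) + (-2)·(-1)·(-2) = 0

0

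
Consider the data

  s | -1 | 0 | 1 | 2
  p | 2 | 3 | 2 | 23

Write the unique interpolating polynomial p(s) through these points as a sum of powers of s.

Build the Lagrange basis polynomials:
L_0(s) = s(s - 1)(s - 2) / [-6] = -(1/6)s^3 + (1/2)s^2 - (1/3)s
L_1(s) = (s + 1)(s - 1)(s - 2) / [2] = (1/2)s^3 - s^2 - (1/2)s + 1
L_2(s) = (s + 1)s(s - 2) / [-2] = -(1/2)s^3 + (1/2)s^2 + s
L_3(s) = (s + 1)s(s - 1) / [6] = (1/6)s^3 - (1/6)s
p(s) = 2·L_0 + 3·L_1 + 2·L_2 + 23·L_3
  2·L_0(s) = -(1/3)s^3 + s^2 - (2/3)s
  3·L_1(s) = (3/2)s^3 - 3s^2 - (3/2)s + 3
  2·L_2(s) = -s^3 + s^2 + 2s
  23·L_3(s) = (23/6)s^3 - (23/6)s
Adding term by term: 4s^3 - s^2 - 4s + 3

p(s) = 4s^3 - s^2 - 4s + 3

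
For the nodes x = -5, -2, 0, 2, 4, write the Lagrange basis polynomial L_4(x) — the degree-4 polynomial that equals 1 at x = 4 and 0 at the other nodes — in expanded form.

L_4(x) = (x + 5)(x + 2)x(x - 2) / [(9)·(6)·(4)·(2)]
       = (x^4 + 5x^3 - 4x^2 - 20x) / (432)

L_4(x) = (1/432)x^4 + (5/432)x^3 - (1/108)x^2 - (5/108)x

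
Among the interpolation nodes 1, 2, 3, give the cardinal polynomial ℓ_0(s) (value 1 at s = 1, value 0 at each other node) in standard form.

ℓ_0(s) = (s - 2)(s - 3) / [(-1)·(-2)]
       = (s^2 - 5s + 6) / (2)

ℓ_0(s) = (1/2)s^2 - (5/2)s + 3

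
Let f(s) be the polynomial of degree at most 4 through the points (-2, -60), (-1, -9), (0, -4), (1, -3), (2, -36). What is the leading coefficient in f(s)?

-3

L_0(s) = (s + 1)s(s - 1)(s - 2) / [24] = (1/24)s^4 - (1/12)s^3 - (1/24)s^2 + (1/12)s
L_1(s) = (s + 2)s(s - 1)(s - 2) / [-6] = -(1/6)s^4 + (1/6)s^3 + (2/3)s^2 - (2/3)s
L_2(s) = (s + 2)(s + 1)(s - 1)(s - 2) / [4] = (1/4)s^4 - (5/4)s^2 + 1
L_3(s) = (s + 2)(s + 1)s(s - 2) / [-6] = -(1/6)s^4 - (1/6)s^3 + (2/3)s^2 + (2/3)s
L_4(s) = (s + 2)(s + 1)s(s - 1) / [24] = (1/24)s^4 + (1/12)s^3 - (1/24)s^2 - (1/12)s
f(s) = (-60)·L_0 + (-9)·L_1 + (-4)·L_2 + (-3)·L_3 + (-36)·L_4
Only the coefficient of s^4 is needed; take it from each L_i and combine:
(-60)·(1/24) + (-9)·(-1/6) + (-4)·(1/4) + (-3)·(-1/6) + (-36)·(1/24) = -3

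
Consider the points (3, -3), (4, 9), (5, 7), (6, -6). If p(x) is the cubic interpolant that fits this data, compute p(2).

L_0(2) = (-2)·(-3)·(-4)/[(-1)·(-2)·(-3)] = 4
L_1(2) = (-1)·(-3)·(-4)/[(1)·(-1)·(-2)] = -6
L_2(2) = (-1)·(-2)·(-4)/[(2)·(1)·(-1)] = 4
L_3(2) = (-1)·(-2)·(-3)/[(3)·(2)·(1)] = -1
Sum: (-3)·(4) + 9·(-6) + 7·(4) + (-6)·(-1) = -32

-32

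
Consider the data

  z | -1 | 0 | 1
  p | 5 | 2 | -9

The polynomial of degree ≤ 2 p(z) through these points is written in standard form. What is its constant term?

2

L_0(z) = z(z - 1) / [2] = (1/2)z^2 - (1/2)z
L_1(z) = (z + 1)(z - 1) / [-1] = -z^2 + 1
L_2(z) = (z + 1)z / [2] = (1/2)z^2 + (1/2)z
p(z) = 5·L_0 + 2·L_1 + (-9)·L_2
Only the constant term is needed; take it from each L_i and combine:
5·(0) + 2·(1) + (-9)·(0) = 2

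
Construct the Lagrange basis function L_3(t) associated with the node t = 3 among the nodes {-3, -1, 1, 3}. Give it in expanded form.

L_3(t) = (t + 3)(t + 1)(t - 1) / [(6)·(4)·(2)]
       = (t^3 + 3t^2 - t - 3) / (48)

L_3(t) = (1/48)t^3 + (1/16)t^2 - (1/48)t - 1/16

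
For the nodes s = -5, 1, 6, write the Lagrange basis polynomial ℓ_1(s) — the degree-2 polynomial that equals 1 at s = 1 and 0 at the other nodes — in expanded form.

ℓ_1(s) = (s + 5)(s - 6) / [(6)·(-5)]
       = (s^2 - s - 30) / (-30)

ℓ_1(s) = -(1/30)s^2 + (1/30)s + 1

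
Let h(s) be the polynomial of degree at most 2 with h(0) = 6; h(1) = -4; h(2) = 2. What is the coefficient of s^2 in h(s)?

8

The leading coefficient equals the top divided difference h[0,1,2].
h[0,1] = (-4 - 6) / (1 - 0) = -10
h[1,2] = (2 - (-4)) / (2 - 1) = 6
h[0,1,2] = (6 - (-10)) / (2 - 0) = 8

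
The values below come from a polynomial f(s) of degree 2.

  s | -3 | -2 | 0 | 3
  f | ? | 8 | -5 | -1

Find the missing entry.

The 3 known values determine f uniquely (degree ≤ 2).
L_0(-3) = (-3)·(-6)/[(-2)·(-5)] = 9/5
L_1(-3) = (-1)·(-6)/[(2)·(-3)] = -1
L_2(-3) = (-1)·(-3)/[(5)·(3)] = 1/5
Sum: 8·(9/5) + (-5)·(-1) + (-1)·(1/5) = 96/5

96/5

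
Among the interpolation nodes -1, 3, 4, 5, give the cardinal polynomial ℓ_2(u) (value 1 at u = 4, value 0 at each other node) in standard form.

ℓ_2(u) = (u + 1)(u - 3)(u - 5) / [(5)·(1)·(-1)]
       = (u^3 - 7u^2 + 7u + 15) / (-5)

ℓ_2(u) = -(1/5)u^3 + (7/5)u^2 - (7/5)u - 3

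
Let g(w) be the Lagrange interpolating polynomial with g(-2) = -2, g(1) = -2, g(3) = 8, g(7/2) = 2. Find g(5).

-2938/55

Evaluate each Lagrange basis at w = 5:
L_0(5) = (4)·(2)·(3/2)/[(-3)·(-5)·(-11/2)] = -8/55
L_1(5) = (7)·(2)·(3/2)/[(3)·(-2)·(-5/2)] = 7/5
L_2(5) = (7)·(4)·(3/2)/[(5)·(2)·(-1/2)] = -42/5
L_3(5) = (7)·(4)·(2)/[(11/2)·(5/2)·(1/2)] = 448/55
Sum: (-2)·(-8/55) + (-2)·(7/5) + 8·(-42/5) + 2·(448/55) = -2938/55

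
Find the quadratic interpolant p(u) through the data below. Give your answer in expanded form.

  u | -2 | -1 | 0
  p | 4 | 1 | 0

Newton's divided differences:
p[-2,-1] = (1 - 4) / (-1 - (-2)) = -3
p[-1,0] = (0 - 1) / (0 - (-1)) = -1
p[-2,-1,0] = (-1 - (-3)) / (0 - (-2)) = 1
p(u) = 4 + (-3)·(u + 2) + 1·(u + 2)(u + 1)
Expanding: p(u) = u^2

p(u) = u^2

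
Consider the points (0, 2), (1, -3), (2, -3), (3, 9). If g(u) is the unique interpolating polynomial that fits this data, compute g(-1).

L_0(-1) = (-2)·(-3)·(-4)/[(-1)·(-2)·(-3)] = 4
L_1(-1) = (-1)·(-3)·(-4)/[(1)·(-1)·(-2)] = -6
L_2(-1) = (-1)·(-2)·(-4)/[(2)·(1)·(-1)] = 4
L_3(-1) = (-1)·(-2)·(-3)/[(3)·(2)·(1)] = -1
Sum: 2·(4) + (-3)·(-6) + (-3)·(4) + 9·(-1) = 5

5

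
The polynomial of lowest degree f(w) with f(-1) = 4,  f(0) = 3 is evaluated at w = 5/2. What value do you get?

1/2

Evaluate each Lagrange basis at w = 5/2:
L_0(5/2) = (5/2)/[(-1)] = -5/2
L_1(5/2) = (7/2)/[(1)] = 7/2
Sum: 4·(-5/2) + 3·(7/2) = 1/2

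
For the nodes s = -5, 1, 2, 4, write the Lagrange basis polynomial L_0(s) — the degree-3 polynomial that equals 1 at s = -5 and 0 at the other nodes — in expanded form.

L_0(s) = -(1/378)s^3 + (1/54)s^2 - (1/27)s + 4/189

L_0(s) = (s - 1)(s - 2)(s - 4) / [(-6)·(-7)·(-9)]
       = (s^3 - 7s^2 + 14s - 8) / (-378)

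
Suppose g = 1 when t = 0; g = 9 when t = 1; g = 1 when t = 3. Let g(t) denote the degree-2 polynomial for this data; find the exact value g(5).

L_0(5) = (4)·(2)/[(-1)·(-3)] = 8/3
L_1(5) = (5)·(2)/[(1)·(-2)] = -5
L_2(5) = (5)·(4)/[(3)·(2)] = 10/3
Sum: 1·(8/3) + 9·(-5) + 1·(10/3) = -39

-39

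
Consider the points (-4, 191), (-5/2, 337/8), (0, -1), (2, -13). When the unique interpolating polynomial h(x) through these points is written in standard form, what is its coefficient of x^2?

Build the Lagrange basis polynomials:
L_0(x) = (x + 5/2)x(x - 2) / [-36] = -(1/36)x^3 - (1/72)x^2 + (5/36)x
L_1(x) = (x + 4)x(x - 2) / [135/8] = (8/135)x^3 + (16/135)x^2 - (64/135)x
L_2(x) = (x + 4)(x + 5/2)(x - 2) / [-20] = -(1/20)x^3 - (9/40)x^2 + (3/20)x + 1
L_3(x) = (x + 4)(x + 5/2)x / [54] = (1/54)x^3 + (13/108)x^2 + (5/27)x
h(x) = 191·L_0 + (337/8)·L_1 + (-1)·L_2 + (-13)·L_3
Only the coefficient of x^2 is needed; take it from each L_i and combine:
191·(-1/72) + (337/8)·(16/135) + (-1)·(-9/40) + (-13)·(13/108) = 1

1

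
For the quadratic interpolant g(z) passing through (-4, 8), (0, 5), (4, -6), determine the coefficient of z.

Build the Lagrange basis polynomials:
L_0(z) = z(z - 4) / [32] = (1/32)z^2 - (1/8)z
L_1(z) = (z + 4)(z - 4) / [-16] = -(1/16)z^2 + 1
L_2(z) = (z + 4)z / [32] = (1/32)z^2 + (1/8)z
g(z) = 8·L_0 + 5·L_1 + (-6)·L_2
Only the coefficient of z is needed; take it from each L_i and combine:
8·(-1/8) + 5·(0) + (-6)·(1/8) = -7/4

-7/4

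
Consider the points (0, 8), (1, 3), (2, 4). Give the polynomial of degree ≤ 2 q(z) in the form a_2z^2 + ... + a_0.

q(z) = 3z^2 - 8z + 8

Build the Lagrange basis polynomials:
L_0(z) = (z - 1)(z - 2) / [2] = (1/2)z^2 - (3/2)z + 1
L_1(z) = z(z - 2) / [-1] = -z^2 + 2z
L_2(z) = z(z - 1) / [2] = (1/2)z^2 - (1/2)z
q(z) = 8·L_0 + 3·L_1 + 4·L_2
  8·L_0(z) = 4z^2 - 12z + 8
  3·L_1(z) = -3z^2 + 6z
  4·L_2(z) = 2z^2 - 2z
Adding term by term: 3z^2 - 8z + 8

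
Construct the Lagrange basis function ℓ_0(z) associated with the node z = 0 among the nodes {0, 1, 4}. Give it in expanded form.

ℓ_0(z) = (z - 1)(z - 4) / [(-1)·(-4)]
       = (z^2 - 5z + 4) / (4)

ℓ_0(z) = (1/4)z^2 - (5/4)z + 1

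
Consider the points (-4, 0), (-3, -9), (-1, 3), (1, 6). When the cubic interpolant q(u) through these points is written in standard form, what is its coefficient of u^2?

-24/5

L_0(u) = (u + 3)(u + 1)(u - 1) / [-15] = -(1/15)u^3 - (1/5)u^2 + (1/15)u + 1/5
L_1(u) = (u + 4)(u + 1)(u - 1) / [8] = (1/8)u^3 + (1/2)u^2 - (1/8)u - 1/2
L_2(u) = (u + 4)(u + 3)(u - 1) / [-12] = -(1/12)u^3 - (1/2)u^2 - (5/12)u + 1
L_3(u) = (u + 4)(u + 3)(u + 1) / [40] = (1/40)u^3 + (1/5)u^2 + (19/40)u + 3/10
q(u) = 0·L_0 + (-9)·L_1 + 3·L_2 + 6·L_3
Only the coefficient of u^2 is needed; take it from each L_i and combine:
0·(-1/5) + (-9)·(1/2) + 3·(-1/2) + 6·(1/5) = -24/5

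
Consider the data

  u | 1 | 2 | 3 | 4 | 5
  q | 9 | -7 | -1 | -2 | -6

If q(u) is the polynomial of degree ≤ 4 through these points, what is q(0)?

109

Using Newton's divided-difference form:
q[1,2] = (-7 - 9) / (2 - 1) = -16
q[2,3] = (-1 - (-7)) / (3 - 2) = 6
q[3,4] = (-2 - (-1)) / (4 - 3) = -1
q[4,5] = (-6 - (-2)) / (5 - 4) = -4
q[1,2,3] = (6 - (-16)) / (3 - 1) = 11
q[2,3,4] = (-1 - 6) / (4 - 2) = -7/2
q[3,4,5] = (-4 - (-1)) / (5 - 3) = -3/2
q[1,2,3,4] = (-7/2 - 11) / (4 - 1) = -29/6
q[2,3,4,5] = (-3/2 - (-7/2)) / (5 - 2) = 2/3
q[1,2,3,4,5] = (2/3 - (-29/6)) / (5 - 1) = 11/8
q(0) = 9 + (-16)·(-1) + 11·(-1)·(-2) + (-29/6)·(-1)·(-2)·(-3) + (11/8)·(-1)·(-2)·(-3)·(-4) = 109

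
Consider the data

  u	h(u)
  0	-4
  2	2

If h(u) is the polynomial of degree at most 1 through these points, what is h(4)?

L_0(4) = (2)/[(-2)] = -1
L_1(4) = (4)/[(2)] = 2
Sum: (-4)·(-1) + 2·(2) = 8

8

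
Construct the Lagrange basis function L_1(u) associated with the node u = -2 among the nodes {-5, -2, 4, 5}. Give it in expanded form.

L_1(u) = (1/126)u^3 - (2/63)u^2 - (25/126)u + 50/63

L_1(u) = (u + 5)(u - 4)(u - 5) / [(3)·(-6)·(-7)]
       = (u^3 - 4u^2 - 25u + 100) / (126)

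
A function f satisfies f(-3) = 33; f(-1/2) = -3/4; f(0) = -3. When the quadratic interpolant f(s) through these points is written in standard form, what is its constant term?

-3

Build the Lagrange basis polynomials:
L_0(s) = (s + 1/2)s / [15/2] = (2/15)s^2 + (1/15)s
L_1(s) = (s + 3)s / [-5/4] = -(4/5)s^2 - (12/5)s
L_2(s) = (s + 3)(s + 1/2) / [3/2] = (2/3)s^2 + (7/3)s + 1
f(s) = 33·L_0 + (-3/4)·L_1 + (-3)·L_2
Only the constant term is needed; take it from each L_i and combine:
33·(0) + (-3/4)·(0) + (-3)·(1) = -3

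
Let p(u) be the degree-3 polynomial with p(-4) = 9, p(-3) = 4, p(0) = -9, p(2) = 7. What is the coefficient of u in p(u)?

23/30

Build the Lagrange basis polynomials:
L_0(u) = (u + 3)u(u - 2) / [-24] = -(1/24)u^3 - (1/24)u^2 + (1/4)u
L_1(u) = (u + 4)u(u - 2) / [15] = (1/15)u^3 + (2/15)u^2 - (8/15)u
L_2(u) = (u + 4)(u + 3)(u - 2) / [-24] = -(1/24)u^3 - (5/24)u^2 + (1/12)u + 1
L_3(u) = (u + 4)(u + 3)u / [60] = (1/60)u^3 + (7/60)u^2 + (1/5)u
p(u) = 9·L_0 + 4·L_1 + (-9)·L_2 + 7·L_3
Only the coefficient of u is needed; take it from each L_i and combine:
9·(1/4) + 4·(-8/15) + (-9)·(1/12) + 7·(1/5) = 23/30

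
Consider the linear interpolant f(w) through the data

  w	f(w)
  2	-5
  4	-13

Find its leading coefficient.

-4

Build the Lagrange basis polynomials:
L_0(w) = (w - 4) / [-2] = -(1/2)w + 2
L_1(w) = (w - 2) / [2] = (1/2)w - 1
f(w) = (-5)·L_0 + (-13)·L_1
Only the coefficient of w is needed; take it from each L_i and combine:
(-5)·(-1/2) + (-13)·(1/2) = -4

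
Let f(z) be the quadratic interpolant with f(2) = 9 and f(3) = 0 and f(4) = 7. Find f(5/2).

5/2

Evaluate each Lagrange basis at z = 5/2:
L_0(5/2) = (-1/2)·(-3/2)/[(-1)·(-2)] = 3/8
L_1(5/2) = (1/2)·(-3/2)/[(1)·(-1)] = 3/4
L_2(5/2) = (1/2)·(-1/2)/[(2)·(1)] = -1/8
Sum: 9·(3/8) + 0 + 7·(-1/8) = 5/2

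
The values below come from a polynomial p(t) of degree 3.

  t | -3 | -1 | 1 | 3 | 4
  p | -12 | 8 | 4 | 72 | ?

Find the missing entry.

The 4 known values determine p uniquely (degree ≤ 3).
L_0(4) = (5)·(3)·(1)/[(-2)·(-4)·(-6)] = -5/16
L_1(4) = (7)·(3)·(1)/[(2)·(-2)·(-4)] = 21/16
L_2(4) = (7)·(5)·(1)/[(4)·(2)·(-2)] = -35/16
L_3(4) = (7)·(5)·(3)/[(6)·(4)·(2)] = 35/16
Sum: (-12)·(-5/16) + 8·(21/16) + 4·(-35/16) + 72·(35/16) = 163

163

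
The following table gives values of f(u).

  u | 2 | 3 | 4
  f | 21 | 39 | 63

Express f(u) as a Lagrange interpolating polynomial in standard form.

Build the Lagrange basis polynomials:
L_0(u) = (u - 3)(u - 4) / [2] = (1/2)u^2 - (7/2)u + 6
L_1(u) = (u - 2)(u - 4) / [-1] = -u^2 + 6u - 8
L_2(u) = (u - 2)(u - 3) / [2] = (1/2)u^2 - (5/2)u + 3
f(u) = 21·L_0 + 39·L_1 + 63·L_2
  21·L_0(u) = (21/2)u^2 - (147/2)u + 126
  39·L_1(u) = -39u^2 + 234u - 312
  63·L_2(u) = (63/2)u^2 - (315/2)u + 189
Adding term by term: 3u^2 + 3u + 3

f(u) = 3u^2 + 3u + 3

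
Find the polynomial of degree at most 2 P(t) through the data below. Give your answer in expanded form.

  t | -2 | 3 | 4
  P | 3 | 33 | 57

P(t) = 3t^2 + 3t - 3

Build the Lagrange basis polynomials:
L_0(t) = (t - 3)(t - 4) / [30] = (1/30)t^2 - (7/30)t + 2/5
L_1(t) = (t + 2)(t - 4) / [-5] = -(1/5)t^2 + (2/5)t + 8/5
L_2(t) = (t + 2)(t - 3) / [6] = (1/6)t^2 - (1/6)t - 1
P(t) = 3·L_0 + 33·L_1 + 57·L_2
  3·L_0(t) = (1/10)t^2 - (7/10)t + 6/5
  33·L_1(t) = -(33/5)t^2 + (66/5)t + 264/5
  57·L_2(t) = (19/2)t^2 - (19/2)t - 57
Adding term by term: 3t^2 + 3t - 3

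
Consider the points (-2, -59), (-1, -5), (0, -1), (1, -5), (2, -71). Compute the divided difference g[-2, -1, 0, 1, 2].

-4

g[-2,-1] = (-5 - (-59)) / (-1 - (-2)) = 54
g[-1,0] = (-1 - (-5)) / (0 - (-1)) = 4
g[0,1] = (-5 - (-1)) / (1 - 0) = -4
g[1,2] = (-71 - (-5)) / (2 - 1) = -66
g[-2,-1,0] = (4 - 54) / (0 - (-2)) = -25
g[-1,0,1] = (-4 - 4) / (1 - (-1)) = -4
g[0,1,2] = (-66 - (-4)) / (2 - 0) = -31
g[-2,-1,0,1] = (-4 - (-25)) / (1 - (-2)) = 7
g[-1,0,1,2] = (-31 - (-4)) / (2 - (-1)) = -9
g[-2,-1,0,1,2] = (-9 - 7) / (2 - (-2)) = -4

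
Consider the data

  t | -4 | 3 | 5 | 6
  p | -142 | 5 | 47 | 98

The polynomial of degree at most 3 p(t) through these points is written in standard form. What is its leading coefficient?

1

L_0(t) = (t - 3)(t - 5)(t - 6) / [-630] = -(1/630)t^3 + (1/45)t^2 - (1/10)t + 1/7
L_1(t) = (t + 4)(t - 5)(t - 6) / [42] = (1/42)t^3 - (1/6)t^2 - (1/3)t + 20/7
L_2(t) = (t + 4)(t - 3)(t - 6) / [-18] = -(1/18)t^3 + (5/18)t^2 + t - 4
L_3(t) = (t + 4)(t - 3)(t - 5) / [30] = (1/30)t^3 - (2/15)t^2 - (17/30)t + 2
p(t) = (-142)·L_0 + 5·L_1 + 47·L_2 + 98·L_3
Only the coefficient of t^3 is needed; take it from each L_i and combine:
(-142)·(-1/630) + 5·(1/42) + 47·(-1/18) + 98·(1/30) = 1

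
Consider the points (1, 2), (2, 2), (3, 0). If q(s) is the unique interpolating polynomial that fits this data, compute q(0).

0

Evaluate each Lagrange basis at s = 0:
L_0(0) = (-2)·(-3)/[(-1)·(-2)] = 3
L_1(0) = (-1)·(-3)/[(1)·(-1)] = -3
L_2(0) = (-1)·(-2)/[(2)·(1)] = 1
Sum: 2·(3) + 2·(-3) + 0 = 0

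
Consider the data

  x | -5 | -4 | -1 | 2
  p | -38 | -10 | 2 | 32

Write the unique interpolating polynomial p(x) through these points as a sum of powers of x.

p(x) = x^3 + 4x^2 + 3x + 2

Newton's divided differences:
p[-5,-4] = (-10 - (-38)) / (-4 - (-5)) = 28
p[-4,-1] = (2 - (-10)) / (-1 - (-4)) = 4
p[-1,2] = (32 - 2) / (2 - (-1)) = 10
p[-5,-4,-1] = (4 - 28) / (-1 - (-5)) = -6
p[-4,-1,2] = (10 - 4) / (2 - (-4)) = 1
p[-5,-4,-1,2] = (1 - (-6)) / (2 - (-5)) = 1
p(x) = -38 + 28·(x + 5) + (-6)·(x + 5)(x + 4) + 1·(x + 5)(x + 4)(x + 1)
Expanding: p(x) = x^3 + 4x^2 + 3x + 2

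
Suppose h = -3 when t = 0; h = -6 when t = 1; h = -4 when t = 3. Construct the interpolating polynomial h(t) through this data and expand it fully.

h(t) = (4/3)t^2 - (13/3)t - 3

Newton's divided differences:
h[0,1] = (-6 - (-3)) / (1 - 0) = -3
h[1,3] = (-4 - (-6)) / (3 - 1) = 1
h[0,1,3] = (1 - (-3)) / (3 - 0) = 4/3
h(t) = -3 + (-3)·t + (4/3)·t(t - 1)
Expanding: h(t) = (4/3)t^2 - (13/3)t - 3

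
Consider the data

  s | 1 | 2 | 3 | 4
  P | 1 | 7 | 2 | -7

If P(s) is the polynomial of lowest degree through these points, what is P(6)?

-9

L_0(6) = (4)·(3)·(2)/[(-1)·(-2)·(-3)] = -4
L_1(6) = (5)·(3)·(2)/[(1)·(-1)·(-2)] = 15
L_2(6) = (5)·(4)·(2)/[(2)·(1)·(-1)] = -20
L_3(6) = (5)·(4)·(3)/[(3)·(2)·(1)] = 10
Sum: 1·(-4) + 7·(15) + 2·(-20) + (-7)·(10) = -9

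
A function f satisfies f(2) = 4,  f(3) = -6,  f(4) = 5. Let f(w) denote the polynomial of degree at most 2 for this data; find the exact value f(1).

Evaluate each Lagrange basis at w = 1:
L_0(1) = (-2)·(-3)/[(-1)·(-2)] = 3
L_1(1) = (-1)·(-3)/[(1)·(-1)] = -3
L_2(1) = (-1)·(-2)/[(2)·(1)] = 1
Sum: 4·(3) + (-6)·(-3) + 5·(1) = 35

35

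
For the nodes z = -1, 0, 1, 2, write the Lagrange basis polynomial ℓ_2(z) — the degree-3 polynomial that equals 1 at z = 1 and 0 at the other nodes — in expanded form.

ℓ_2(z) = -(1/2)z^3 + (1/2)z^2 + z

ℓ_2(z) = (z + 1)z(z - 2) / [(2)·(1)·(-1)]
       = (z^3 - z^2 - 2z) / (-2)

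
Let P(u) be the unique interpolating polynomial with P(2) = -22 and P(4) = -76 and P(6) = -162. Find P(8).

-280

Using Newton's divided-difference form:
P[2,4] = (-76 - (-22)) / (4 - 2) = -27
P[4,6] = (-162 - (-76)) / (6 - 4) = -43
P[2,4,6] = (-43 - (-27)) / (6 - 2) = -4
P(8) = -22 + (-27)·(6) + (-4)·(6)·(4) = -280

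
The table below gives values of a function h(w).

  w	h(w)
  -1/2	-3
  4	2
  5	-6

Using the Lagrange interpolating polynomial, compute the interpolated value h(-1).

-254/33

L_0(-1) = (-5)·(-6)/[(-9/2)·(-11/2)] = 40/33
L_1(-1) = (-1/2)·(-6)/[(9/2)·(-1)] = -2/3
L_2(-1) = (-1/2)·(-5)/[(11/2)·(1)] = 5/11
Sum: (-3)·(40/33) + 2·(-2/3) + (-6)·(5/11) = -254/33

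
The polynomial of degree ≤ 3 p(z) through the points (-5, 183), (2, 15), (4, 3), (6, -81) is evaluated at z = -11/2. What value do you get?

1905/8

Using Newton's divided-difference form:
p[-5,2] = (15 - 183) / (2 - (-5)) = -24
p[2,4] = (3 - 15) / (4 - 2) = -6
p[4,6] = (-81 - 3) / (6 - 4) = -42
p[-5,2,4] = (-6 - (-24)) / (4 - (-5)) = 2
p[2,4,6] = (-42 - (-6)) / (6 - 2) = -9
p[-5,2,4,6] = (-9 - 2) / (6 - (-5)) = -1
p(-11/2) = 183 + (-24)·(-1/2) + 2·(-1/2)·(-15/2) + (-1)·(-1/2)·(-15/2)·(-19/2) = 1905/8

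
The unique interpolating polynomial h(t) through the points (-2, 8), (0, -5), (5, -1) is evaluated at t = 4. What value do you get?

L_0(4) = (4)·(-1)/[(-2)·(-7)] = -2/7
L_1(4) = (6)·(-1)/[(2)·(-5)] = 3/5
L_2(4) = (6)·(4)/[(7)·(5)] = 24/35
Sum: 8·(-2/7) + (-5)·(3/5) + (-1)·(24/35) = -209/35

-209/35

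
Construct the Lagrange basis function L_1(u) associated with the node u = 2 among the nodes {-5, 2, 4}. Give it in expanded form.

L_1(u) = (u + 5)(u - 4) / [(7)·(-2)]
       = (u^2 + u - 20) / (-14)

L_1(u) = -(1/14)u^2 - (1/14)u + 10/7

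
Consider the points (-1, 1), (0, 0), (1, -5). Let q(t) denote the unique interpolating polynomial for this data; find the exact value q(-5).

-35

L_0(-5) = (-5)·(-6)/[(-1)·(-2)] = 15
L_1(-5) = (-4)·(-6)/[(1)·(-1)] = -24
L_2(-5) = (-4)·(-5)/[(2)·(1)] = 10
Sum: 1·(15) + 0 + (-5)·(10) = -35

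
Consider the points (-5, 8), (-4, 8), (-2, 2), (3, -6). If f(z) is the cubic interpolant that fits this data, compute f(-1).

-11/5

Using Newton's divided-difference form:
f[-5,-4] = (8 - 8) / (-4 - (-5)) = 0
f[-4,-2] = (2 - 8) / (-2 - (-4)) = -3
f[-2,3] = (-6 - 2) / (3 - (-2)) = -8/5
f[-5,-4,-2] = (-3 - 0) / (-2 - (-5)) = -1
f[-4,-2,3] = (-8/5 - (-3)) / (3 - (-4)) = 1/5
f[-5,-4,-2,3] = (1/5 - (-1)) / (3 - (-5)) = 3/20
f(-1) = 8 + 0·(4) + (-1)·(4)·(3) + (3/20)·(4)·(3)·(1) = -11/5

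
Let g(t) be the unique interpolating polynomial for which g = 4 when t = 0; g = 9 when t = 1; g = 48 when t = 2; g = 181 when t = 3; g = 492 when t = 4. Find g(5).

Using Newton's divided-difference form:
g[0,1] = (9 - 4) / (1 - 0) = 5
g[1,2] = (48 - 9) / (2 - 1) = 39
g[2,3] = (181 - 48) / (3 - 2) = 133
g[3,4] = (492 - 181) / (4 - 3) = 311
g[0,1,2] = (39 - 5) / (2 - 0) = 17
g[1,2,3] = (133 - 39) / (3 - 1) = 47
g[2,3,4] = (311 - 133) / (4 - 2) = 89
g[0,1,2,3] = (47 - 17) / (3 - 0) = 10
g[1,2,3,4] = (89 - 47) / (4 - 1) = 14
g[0,1,2,3,4] = (14 - 10) / (4 - 0) = 1
g(5) = 4 + 5·(5) + 17·(5)·(4) + 10·(5)·(4)·(3) + 1·(5)·(4)·(3)·(2) = 1089

1089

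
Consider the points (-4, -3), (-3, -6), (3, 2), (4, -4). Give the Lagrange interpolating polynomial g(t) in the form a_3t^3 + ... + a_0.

L_0(t) = (t + 3)(t - 3)(t - 4) / [-56] = -(1/56)t^3 + (1/14)t^2 + (9/56)t - 9/14
L_1(t) = (t + 4)(t - 3)(t - 4) / [42] = (1/42)t^3 - (1/14)t^2 - (8/21)t + 8/7
L_2(t) = (t + 4)(t + 3)(t - 4) / [-42] = -(1/42)t^3 - (1/14)t^2 + (8/21)t + 8/7
L_3(t) = (t + 4)(t + 3)(t - 3) / [56] = (1/56)t^3 + (1/14)t^2 - (9/56)t - 9/14
g(t) = (-3)·L_0 + (-6)·L_1 + 2·L_2 + (-4)·L_3
  (-3)·L_0(t) = (3/56)t^3 - (3/14)t^2 - (27/56)t + 27/14
  (-6)·L_1(t) = -(1/7)t^3 + (3/7)t^2 + (16/7)t - 48/7
  2·L_2(t) = -(1/21)t^3 - (1/7)t^2 + (16/21)t + 16/7
  (-4)·L_3(t) = -(1/14)t^3 - (2/7)t^2 + (9/14)t + 18/7
Adding term by term: -(5/24)t^3 - (3/14)t^2 + (77/24)t - 1/14

g(t) = -(5/24)t^3 - (3/14)t^2 + (77/24)t - 1/14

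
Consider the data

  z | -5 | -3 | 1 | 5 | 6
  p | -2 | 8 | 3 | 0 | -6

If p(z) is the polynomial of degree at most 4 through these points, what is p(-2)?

1659/220

L_0(-2) = (1)·(-3)·(-7)·(-8)/[(-2)·(-6)·(-10)·(-11)] = -7/55
L_1(-2) = (3)·(-3)·(-7)·(-8)/[(2)·(-4)·(-8)·(-9)] = 7/8
L_2(-2) = (3)·(1)·(-7)·(-8)/[(6)·(4)·(-4)·(-5)] = 7/20
L_3(-2) = (3)·(1)·(-3)·(-8)/[(10)·(8)·(4)·(-1)] = -9/40
L_4(-2) = (3)·(1)·(-3)·(-7)/[(11)·(9)·(5)·(1)] = 7/55
Sum: (-2)·(-7/55) + 8·(7/8) + 3·(7/20) + 0 + (-6)·(7/55) = 1659/220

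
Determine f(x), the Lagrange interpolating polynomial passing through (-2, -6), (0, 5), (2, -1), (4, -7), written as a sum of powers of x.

L_0(x) = x(x - 2)(x - 4) / [-48] = -(1/48)x^3 + (1/8)x^2 - (1/6)x
L_1(x) = (x + 2)(x - 2)(x - 4) / [16] = (1/16)x^3 - (1/4)x^2 - (1/4)x + 1
L_2(x) = (x + 2)x(x - 4) / [-16] = -(1/16)x^3 + (1/8)x^2 + (1/2)x
L_3(x) = (x + 2)x(x - 2) / [48] = (1/48)x^3 - (1/12)x
f(x) = (-6)·L_0 + 5·L_1 + (-1)·L_2 + (-7)·L_3
  (-6)·L_0(x) = (1/8)x^3 - (3/4)x^2 + x
  5·L_1(x) = (5/16)x^3 - (5/4)x^2 - (5/4)x + 5
  (-1)·L_2(x) = (1/16)x^3 - (1/8)x^2 - (1/2)x
  (-7)·L_3(x) = -(7/48)x^3 + (7/12)x
Adding term by term: (17/48)x^3 - (17/8)x^2 - (1/6)x + 5

f(x) = (17/48)x^3 - (17/8)x^2 - (1/6)x + 5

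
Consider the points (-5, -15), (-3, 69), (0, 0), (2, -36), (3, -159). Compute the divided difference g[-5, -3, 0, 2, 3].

-1

g[-5,-3] = (69 - (-15)) / (-3 - (-5)) = 42
g[-3,0] = (0 - 69) / (0 - (-3)) = -23
g[0,2] = (-36 - 0) / (2 - 0) = -18
g[2,3] = (-159 - (-36)) / (3 - 2) = -123
g[-5,-3,0] = (-23 - 42) / (0 - (-5)) = -13
g[-3,0,2] = (-18 - (-23)) / (2 - (-3)) = 1
g[0,2,3] = (-123 - (-18)) / (3 - 0) = -35
g[-5,-3,0,2] = (1 - (-13)) / (2 - (-5)) = 2
g[-3,0,2,3] = (-35 - 1) / (3 - (-3)) = -6
g[-5,-3,0,2,3] = (-6 - 2) / (3 - (-5)) = -1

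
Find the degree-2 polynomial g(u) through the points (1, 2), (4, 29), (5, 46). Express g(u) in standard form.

g(u) = 2u^2 - u + 1

Newton's divided differences:
g[1,4] = (29 - 2) / (4 - 1) = 9
g[4,5] = (46 - 29) / (5 - 4) = 17
g[1,4,5] = (17 - 9) / (5 - 1) = 2
g(u) = 2 + 9·(u - 1) + 2·(u - 1)(u - 4)
Expanding: g(u) = 2u^2 - u + 1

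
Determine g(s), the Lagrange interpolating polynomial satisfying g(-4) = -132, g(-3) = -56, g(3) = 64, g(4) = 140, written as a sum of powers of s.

Build the Lagrange basis polynomials:
L_0(s) = (s + 3)(s - 3)(s - 4) / [-56] = -(1/56)s^3 + (1/14)s^2 + (9/56)s - 9/14
L_1(s) = (s + 4)(s - 3)(s - 4) / [42] = (1/42)s^3 - (1/14)s^2 - (8/21)s + 8/7
L_2(s) = (s + 4)(s + 3)(s - 4) / [-42] = -(1/42)s^3 - (1/14)s^2 + (8/21)s + 8/7
L_3(s) = (s + 4)(s + 3)(s - 3) / [56] = (1/56)s^3 + (1/14)s^2 - (9/56)s - 9/14
g(s) = (-132)·L_0 + (-56)·L_1 + 64·L_2 + 140·L_3
  (-132)·L_0(s) = (33/14)s^3 - (66/7)s^2 - (297/14)s + 594/7
  (-56)·L_1(s) = -(4/3)s^3 + 4s^2 + (64/3)s - 64
  64·L_2(s) = -(32/21)s^3 - (32/7)s^2 + (512/21)s + 512/7
  140·L_3(s) = (5/2)s^3 + 10s^2 - (45/2)s - 90
Adding term by term: 2s^3 + 2s + 4

g(s) = 2s^3 + 2s + 4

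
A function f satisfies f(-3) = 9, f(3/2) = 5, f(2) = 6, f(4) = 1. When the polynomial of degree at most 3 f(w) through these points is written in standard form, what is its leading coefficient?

-107/315

The leading coefficient equals the top divided difference f[-3,3/2,2,4].
f[-3,3/2] = (5 - 9) / (3/2 - (-3)) = -8/9
f[3/2,2] = (6 - 5) / (2 - 3/2) = 2
f[2,4] = (1 - 6) / (4 - 2) = -5/2
f[-3,3/2,2] = (2 - (-8/9)) / (2 - (-3)) = 26/45
f[3/2,2,4] = (-5/2 - 2) / (4 - 3/2) = -9/5
f[-3,3/2,2,4] = (-9/5 - 26/45) / (4 - (-3)) = -107/315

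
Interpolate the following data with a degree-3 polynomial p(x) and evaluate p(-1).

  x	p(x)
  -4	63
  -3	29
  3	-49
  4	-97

3

Evaluate each Lagrange basis at x = -1:
L_0(-1) = (2)·(-4)·(-5)/[(-1)·(-7)·(-8)] = -5/7
L_1(-1) = (3)·(-4)·(-5)/[(1)·(-6)·(-7)] = 10/7
L_2(-1) = (3)·(2)·(-5)/[(7)·(6)·(-1)] = 5/7
L_3(-1) = (3)·(2)·(-4)/[(8)·(7)·(1)] = -3/7
Sum: 63·(-5/7) + 29·(10/7) + (-49)·(5/7) + (-97)·(-3/7) = 3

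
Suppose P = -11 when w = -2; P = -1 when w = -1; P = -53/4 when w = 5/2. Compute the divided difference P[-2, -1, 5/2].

-3

P[-2,-1] = (-1 - (-11)) / (-1 - (-2)) = 10
P[-1,5/2] = (-53/4 - (-1)) / (5/2 - (-1)) = -7/2
P[-2,-1,5/2] = (-7/2 - 10) / (5/2 - (-2)) = -3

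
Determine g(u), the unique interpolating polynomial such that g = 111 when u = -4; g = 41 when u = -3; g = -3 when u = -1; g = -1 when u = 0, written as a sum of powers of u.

g(u) = -2u^3 + 4u - 1

L_0(u) = (u + 3)(u + 1)u / [-12] = -(1/12)u^3 - (1/3)u^2 - (1/4)u
L_1(u) = (u + 4)(u + 1)u / [6] = (1/6)u^3 + (5/6)u^2 + (2/3)u
L_2(u) = (u + 4)(u + 3)u / [-6] = -(1/6)u^3 - (7/6)u^2 - 2u
L_3(u) = (u + 4)(u + 3)(u + 1) / [12] = (1/12)u^3 + (2/3)u^2 + (19/12)u + 1
g(u) = 111·L_0 + 41·L_1 + (-3)·L_2 + (-1)·L_3
  111·L_0(u) = -(37/4)u^3 - 37u^2 - (111/4)u
  41·L_1(u) = (41/6)u^3 + (205/6)u^2 + (82/3)u
  (-3)·L_2(u) = (1/2)u^3 + (7/2)u^2 + 6u
  (-1)·L_3(u) = -(1/12)u^3 - (2/3)u^2 - (19/12)u - 1
Adding term by term: -2u^3 + 4u - 1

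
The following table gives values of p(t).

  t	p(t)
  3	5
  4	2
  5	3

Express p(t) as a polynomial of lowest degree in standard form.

Newton's divided differences:
p[3,4] = (2 - 5) / (4 - 3) = -3
p[4,5] = (3 - 2) / (5 - 4) = 1
p[3,4,5] = (1 - (-3)) / (5 - 3) = 2
p(t) = 5 + (-3)·(t - 3) + 2·(t - 3)(t - 4)
Expanding: p(t) = 2t^2 - 17t + 38

p(t) = 2t^2 - 17t + 38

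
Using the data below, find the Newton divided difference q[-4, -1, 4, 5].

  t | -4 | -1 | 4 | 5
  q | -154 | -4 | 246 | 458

q[-4,-1] = (-4 - (-154)) / (-1 - (-4)) = 50
q[-1,4] = (246 - (-4)) / (4 - (-1)) = 50
q[4,5] = (458 - 246) / (5 - 4) = 212
q[-4,-1,4] = (50 - 50) / (4 - (-4)) = 0
q[-1,4,5] = (212 - 50) / (5 - (-1)) = 27
q[-4,-1,4,5] = (27 - 0) / (5 - (-4)) = 3

3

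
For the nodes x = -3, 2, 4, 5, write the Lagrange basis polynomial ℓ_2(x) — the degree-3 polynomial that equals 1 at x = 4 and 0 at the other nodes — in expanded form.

ℓ_2(x) = (x + 3)(x - 2)(x - 5) / [(7)·(2)·(-1)]
       = (x^3 - 4x^2 - 11x + 30) / (-14)

ℓ_2(x) = -(1/14)x^3 + (2/7)x^2 + (11/14)x - 15/7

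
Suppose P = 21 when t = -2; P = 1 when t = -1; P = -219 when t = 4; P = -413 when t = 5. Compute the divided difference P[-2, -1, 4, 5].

-3

P[-2,-1] = (1 - 21) / (-1 - (-2)) = -20
P[-1,4] = (-219 - 1) / (4 - (-1)) = -44
P[4,5] = (-413 - (-219)) / (5 - 4) = -194
P[-2,-1,4] = (-44 - (-20)) / (4 - (-2)) = -4
P[-1,4,5] = (-194 - (-44)) / (5 - (-1)) = -25
P[-2,-1,4,5] = (-25 - (-4)) / (5 - (-2)) = -3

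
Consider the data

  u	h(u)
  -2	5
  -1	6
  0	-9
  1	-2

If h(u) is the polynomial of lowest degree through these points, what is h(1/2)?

-85/8

Evaluate each Lagrange basis at u = 1/2:
L_0(1/2) = (3/2)·(1/2)·(-1/2)/[(-1)·(-2)·(-3)] = 1/16
L_1(1/2) = (5/2)·(1/2)·(-1/2)/[(1)·(-1)·(-2)] = -5/16
L_2(1/2) = (5/2)·(3/2)·(-1/2)/[(2)·(1)·(-1)] = 15/16
L_3(1/2) = (5/2)·(3/2)·(1/2)/[(3)·(2)·(1)] = 5/16
Sum: 5·(1/16) + 6·(-5/16) + (-9)·(15/16) + (-2)·(5/16) = -85/8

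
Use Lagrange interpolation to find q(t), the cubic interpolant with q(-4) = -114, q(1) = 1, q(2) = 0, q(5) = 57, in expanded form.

L_0(t) = (t - 1)(t - 2)(t - 5) / [-270] = -(1/270)t^3 + (4/135)t^2 - (17/270)t + 1/27
L_1(t) = (t + 4)(t - 2)(t - 5) / [20] = (1/20)t^3 - (3/20)t^2 - (9/10)t + 2
L_2(t) = (t + 4)(t - 1)(t - 5) / [-18] = -(1/18)t^3 + (1/9)t^2 + (19/18)t - 10/9
L_3(t) = (t + 4)(t - 1)(t - 2) / [108] = (1/108)t^3 + (1/108)t^2 - (5/54)t + 2/27
q(t) = (-114)·L_0 + 1·L_1 + 0·L_2 + 57·L_3
  (-114)·L_0(t) = (19/45)t^3 - (152/45)t^2 + (323/45)t - 38/9
  1·L_1(t) = (1/20)t^3 - (3/20)t^2 - (9/10)t + 2
  0·L_2(t) = 0
  57·L_3(t) = (19/36)t^3 + (19/36)t^2 - (95/18)t + 38/9
Adding term by term: t^3 - 3t^2 + t + 2

q(t) = t^3 - 3t^2 + t + 2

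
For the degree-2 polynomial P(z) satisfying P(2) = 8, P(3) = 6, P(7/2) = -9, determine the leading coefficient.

-56/3

Build the Lagrange basis polynomials:
L_0(z) = (z - 3)(z - 7/2) / [3/2] = (2/3)z^2 - (13/3)z + 7
L_1(z) = (z - 2)(z - 7/2) / [-1/2] = -2z^2 + 11z - 14
L_2(z) = (z - 2)(z - 3) / [3/4] = (4/3)z^2 - (20/3)z + 8
P(z) = 8·L_0 + 6·L_1 + (-9)·L_2
Only the coefficient of z^2 is needed; take it from each L_i and combine:
8·(2/3) + 6·(-2) + (-9)·(4/3) = -56/3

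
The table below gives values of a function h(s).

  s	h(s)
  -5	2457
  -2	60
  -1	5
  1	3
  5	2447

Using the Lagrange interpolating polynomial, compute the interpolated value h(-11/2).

Evaluate each Lagrange basis at s = -11/2:
L_0(-11/2) = (-7/2)·(-9/2)·(-13/2)·(-21/2)/[(-3)·(-4)·(-6)·(-10)] = 1911/1280
L_1(-11/2) = (-1/2)·(-9/2)·(-13/2)·(-21/2)/[(3)·(-1)·(-3)·(-7)] = -39/16
L_2(-11/2) = (-1/2)·(-7/2)·(-13/2)·(-21/2)/[(4)·(1)·(-2)·(-6)] = 637/256
L_3(-11/2) = (-1/2)·(-7/2)·(-9/2)·(-21/2)/[(6)·(3)·(2)·(-4)] = -147/256
L_4(-11/2) = (-1/2)·(-7/2)·(-9/2)·(-13/2)/[(10)·(7)·(6)·(4)] = 39/1280
Sum: 2457·(1911/1280) + 60·(-39/16) + 5·(637/256) + 3·(-147/256) + 2447·(39/1280) = 14429/4

14429/4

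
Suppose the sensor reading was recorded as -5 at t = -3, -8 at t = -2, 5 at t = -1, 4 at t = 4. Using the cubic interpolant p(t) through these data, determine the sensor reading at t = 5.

-353/5

Using Newton's divided-difference form:
p[-3,-2] = (-8 - (-5)) / (-2 - (-3)) = -3
p[-2,-1] = (5 - (-8)) / (-1 - (-2)) = 13
p[-1,4] = (4 - 5) / (4 - (-1)) = -1/5
p[-3,-2,-1] = (13 - (-3)) / (-1 - (-3)) = 8
p[-2,-1,4] = (-1/5 - 13) / (4 - (-2)) = -11/5
p[-3,-2,-1,4] = (-11/5 - 8) / (4 - (-3)) = -51/35
p(5) = -5 + (-3)·(8) + 8·(8)·(7) + (-51/35)·(8)·(7)·(6) = -353/5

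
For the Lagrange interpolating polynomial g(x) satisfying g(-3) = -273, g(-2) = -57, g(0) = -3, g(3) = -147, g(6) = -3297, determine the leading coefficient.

The leading coefficient equals the top divided difference g[-3,-2,0,3,6].
g[-3,-2] = (-57 - (-273)) / (-2 - (-3)) = 216
g[-2,0] = (-3 - (-57)) / (0 - (-2)) = 27
g[0,3] = (-147 - (-3)) / (3 - 0) = -48
g[3,6] = (-3297 - (-147)) / (6 - 3) = -1050
g[-3,-2,0] = (27 - 216) / (0 - (-3)) = -63
g[-2,0,3] = (-48 - 27) / (3 - (-2)) = -15
g[0,3,6] = (-1050 - (-48)) / (6 - 0) = -167
g[-3,-2,0,3] = (-15 - (-63)) / (3 - (-3)) = 8
g[-2,0,3,6] = (-167 - (-15)) / (6 - (-2)) = -19
g[-3,-2,0,3,6] = (-19 - 8) / (6 - (-3)) = -3

-3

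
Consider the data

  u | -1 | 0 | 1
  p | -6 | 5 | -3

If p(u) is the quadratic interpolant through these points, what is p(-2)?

Evaluate each Lagrange basis at u = -2:
L_0(-2) = (-2)·(-3)/[(-1)·(-2)] = 3
L_1(-2) = (-1)·(-3)/[(1)·(-1)] = -3
L_2(-2) = (-1)·(-2)/[(2)·(1)] = 1
Sum: (-6)·(3) + 5·(-3) + (-3)·(1) = -36

-36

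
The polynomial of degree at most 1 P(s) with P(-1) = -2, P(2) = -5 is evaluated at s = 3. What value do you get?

Evaluate each Lagrange basis at s = 3:
L_0(3) = (1)/[(-3)] = -1/3
L_1(3) = (4)/[(3)] = 4/3
Sum: (-2)·(-1/3) + (-5)·(4/3) = -6

-6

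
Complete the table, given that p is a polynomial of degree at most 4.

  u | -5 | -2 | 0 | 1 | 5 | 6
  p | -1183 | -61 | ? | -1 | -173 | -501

-3

The 5 known values determine p uniquely (degree ≤ 4).
L_0(0) = (2)·(-1)·(-5)·(-6)/[(-3)·(-6)·(-10)·(-11)] = -1/33
L_1(0) = (5)·(-1)·(-5)·(-6)/[(3)·(-3)·(-7)·(-8)] = 25/84
L_2(0) = (5)·(2)·(-5)·(-6)/[(6)·(3)·(-4)·(-5)] = 5/6
L_3(0) = (5)·(2)·(-1)·(-6)/[(10)·(7)·(4)·(-1)] = -3/14
L_4(0) = (5)·(2)·(-1)·(-5)/[(11)·(8)·(5)·(1)] = 5/44
Sum: (-1183)·(-1/33) + (-61)·(25/84) + (-1)·(5/6) + (-173)·(-3/14) + (-501)·(5/44) = -3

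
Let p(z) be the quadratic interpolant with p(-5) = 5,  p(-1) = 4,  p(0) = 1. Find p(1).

Using Newton's divided-difference form:
p[-5,-1] = (4 - 5) / (-1 - (-5)) = -1/4
p[-1,0] = (1 - 4) / (0 - (-1)) = -3
p[-5,-1,0] = (-3 - (-1/4)) / (0 - (-5)) = -11/20
p(1) = 5 + (-1/4)·(6) + (-11/20)·(6)·(2) = -31/10

-31/10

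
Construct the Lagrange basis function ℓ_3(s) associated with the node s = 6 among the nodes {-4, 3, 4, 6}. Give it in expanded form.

ℓ_3(s) = (s + 4)(s - 3)(s - 4) / [(10)·(3)·(2)]
       = (s^3 - 3s^2 - 16s + 48) / (60)

ℓ_3(s) = (1/60)s^3 - (1/20)s^2 - (4/15)s + 4/5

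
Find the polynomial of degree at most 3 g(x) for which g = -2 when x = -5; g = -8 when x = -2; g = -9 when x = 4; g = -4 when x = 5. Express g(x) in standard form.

L_0(x) = (x + 2)(x - 4)(x - 5) / [-270] = -(1/270)x^3 + (7/270)x^2 - (1/135)x - 4/27
L_1(x) = (x + 5)(x - 4)(x - 5) / [126] = (1/126)x^3 - (2/63)x^2 - (25/126)x + 50/63
L_2(x) = (x + 5)(x + 2)(x - 5) / [-54] = -(1/54)x^3 - (1/27)x^2 + (25/54)x + 25/27
L_3(x) = (x + 5)(x + 2)(x - 4) / [70] = (1/70)x^3 + (3/70)x^2 - (9/35)x - 4/7
g(x) = (-2)·L_0 + (-8)·L_1 + (-9)·L_2 + (-4)·L_3
  (-2)·L_0(x) = (1/135)x^3 - (7/135)x^2 + (2/135)x + 8/27
  (-8)·L_1(x) = -(4/63)x^3 + (16/63)x^2 + (100/63)x - 400/63
  (-9)·L_2(x) = (1/6)x^3 + (1/3)x^2 - (25/6)x - 25/3
  (-4)·L_3(x) = -(2/35)x^3 - (6/35)x^2 + (36/35)x + 16/7
Adding term by term: (101/1890)x^3 + (344/945)x^2 - (2903/1890)x - 2287/189

g(x) = (101/1890)x^3 + (344/945)x^2 - (2903/1890)x - 2287/189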